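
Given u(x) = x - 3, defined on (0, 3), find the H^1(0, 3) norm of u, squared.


||u||_{H^1}^2 = 12

The H^1 norm (squared) on an interval (0, L) is
  ||u||_{H^1}^2 = ∫_0^L u(x)^2 dx + ∫_0^L u'(x)^2 dx.
Compute u'(x) = 1.
Then u(x)^2 = x**2 - 6*x + 9 and u'(x)^2 = 1.
Integrate each monomial from 0 to 3 using ∫_0^3 c·x^n dx = c·3^(n+1)/(n+1):
  ∫_0^3 u(x)^2 dx = ∫_0^3 (x^2 - 6*x + 9) dx. Term by term:
    ∫_0^3 x^2 dx = 9;  ∫_0^3 -6*x dx = -27;  ∫_0^3 9 dx = 27.
  Sum: 9 − 27 + 27 = 9.
  ∫_0^3 u'(x)^2 dx = ∫_0^3 (1) dx. Term by term:
    ∫_0^3 1 dx = 3.
Adding: ||u||_{H^1}^2 = 9 + 3 = 12.


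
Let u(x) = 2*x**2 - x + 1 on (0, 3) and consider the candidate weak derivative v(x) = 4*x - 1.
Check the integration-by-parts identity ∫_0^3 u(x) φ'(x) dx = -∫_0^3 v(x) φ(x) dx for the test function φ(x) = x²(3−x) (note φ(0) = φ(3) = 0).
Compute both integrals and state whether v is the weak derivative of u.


LHS = -837/20, RHS = -837/20. Yes, v = u' weakly.

u(x) = 2*x**2 - x + 1, classical derivative u'(x) = 4*x - 1.
φ(x) = x²(3−x), so φ'(x) = 3*x*(2 - x).
Note φ(0) = φ(3) = 0, so the boundary term u·φ vanishes.
LHS = ∫_0^3 u(x) φ'(x) dx = ∫_0^3 (-6*x^4 + 15*x^3 - 9*x^2 + 6*x) dx. Term by term:
  ∫_0^3 -6*x^4 dx = -1458/5;  ∫_0^3 15*x^3 dx = 1215/4;  ∫_0^3 -9*x^2 dx = -81;
  ∫_0^3 6*x dx = 27.
Sum: -1458/5 + 1215/4 − 81 + 27 = -837/20.
So LHS = -837/20.
∫_0^3 v(x) φ(x) dx = ∫_0^3 (-4*x^4 + 13*x^3 - 3*x^2) dx. Term by term:
  ∫_0^3 -4*x^4 dx = -972/5;  ∫_0^3 13*x^3 dx = 1053/4;  ∫_0^3 -3*x^2 dx = -27.
Sum: -972/5 + 1053/4 − 27 = 837/20.
So RHS = -∫_0^3 v(x) φ(x) dx = -837/20.
LHS = RHS, so the identity holds for this test φ.
Moreover u is smooth here and v(x) = u'(x) = 4*x - 1 pointwise, so the identity holds for every test function. Hence v is the weak derivative of u.


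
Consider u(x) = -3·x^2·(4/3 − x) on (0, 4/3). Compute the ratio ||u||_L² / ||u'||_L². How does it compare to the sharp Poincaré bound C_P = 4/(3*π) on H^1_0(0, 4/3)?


||u||_L² / ||u'||_L² = 2*sqrt(14)/21 < C_P = 4/(3*π).

u(x) = -3·x^2·(4/3 − x), so u'(x) = x*(9*x - 8).
u(x) = -3·x^2·(4/3 − x) vanishes at x = 0 and x = 4/3, so u ∈ H^1_0(0, 4/3). Differentiate via the product rule and integrate the resulting polynomials term by term.
  ∫_0^4/3 u² dx = ∫_0^4/3 (9*x^6 - 24*x^5 + 16*x^4) dx. Term by term:
    ∫_0^4/3 9*x^6 dx = 16384/1701;  ∫_0^4/3 -24*x^5 dx = -16384/729;  ∫_0^4/3 16*x^4 dx = 16384/1215.
  Sum: 16384/1701 − 16384/729 + 16384/1215 = 16384/25515.
  ∫_0^4/3 (u')² dx = ∫_0^4/3 (81*x^4 - 144*x^3 + 64*x^2) dx. Term by term:
    ∫_0^4/3 81*x^4 dx = 1024/15;  ∫_0^4/3 -144*x^3 dx = -1024/9;  ∫_0^4/3 64*x^2 dx = 4096/81.
  Sum: 1024/15 − 1024/9 + 4096/81 = 2048/405.
∫_0^4/3 u² dx = 16384/25515, so ||u||_L² = 128*sqrt(35)/945.
∫_0^4/3 (u')² dx = 2048/405, so ||u'||_L² = 32*sqrt(10)/45.
Ratio ||u||_L² / ||u'||_L² = 2*sqrt(14)/21.
Sharp Poincaré constant on H^1_0(0, 4/3) is C_P = L/π = 4/(3*π), achieved by sin(3*π/4·x).
A polynomial bump cannot attain the sharp Poincaré constant (only the first sine eigenfunction does), so the ratio is strictly less than C_P, consistent with ||u||_L² ≤ C_P ||u'||_L².


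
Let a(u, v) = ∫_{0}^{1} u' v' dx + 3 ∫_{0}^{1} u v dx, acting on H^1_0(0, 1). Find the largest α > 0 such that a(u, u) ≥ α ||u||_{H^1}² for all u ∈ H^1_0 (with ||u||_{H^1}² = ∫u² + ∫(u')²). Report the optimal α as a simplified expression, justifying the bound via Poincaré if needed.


α = 1

Coercivity of a(·,·) on H^1_0(0, 1) means a(u, u) ≥ α ||u||_{H^1}² for every u ∈ H^1_0.
The interval has length L = 1, and Poincaré/coercivity depend only on L. Here a(u, u) = ∫(u')² + (3)·∫u².
Here c = 3 ≥ 1, so a(u,u) = ∫(u')² + c∫u² ≥ ∫(u')² + ∫u² = ||u||_{H^1}², i.e. α = 1 works. No larger α is possible: a(u,u) ≥ α||u||_{H^1}² means (1−α)∫(u')² ≥ (α−c)∫u², and for the modes u_n = sin(nπ(x−x₀)/L) (x₀ the left endpoint) one has ∫u_n²/∫(u_n')² = (L/(nπ))² → 0, so a(u_n,u_n)/||u_n||_{H^1}² → 1. Hence the optimal constant is α = 1.
Therefore α = 1.


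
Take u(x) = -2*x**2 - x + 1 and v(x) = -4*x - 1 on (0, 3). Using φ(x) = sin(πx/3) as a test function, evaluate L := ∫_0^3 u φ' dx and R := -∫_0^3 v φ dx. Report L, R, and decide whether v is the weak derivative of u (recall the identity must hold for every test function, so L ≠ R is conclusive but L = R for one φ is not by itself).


LHS = 42/π, RHS = 42/π. Yes, v = u' weakly.

u(x) = -2*x**2 - x + 1, classical derivative u'(x) = -4*x - 1.
φ(x) = sin(πx/3), so φ'(x) = π*cos(π*x/3)/3.
Note φ(0) = φ(3) = 0, so the boundary term u·φ vanishes.
LHS = ∫_0^3 u(x) φ'(x) dx = ∫_0^3 (-2*π*x^2*cos(π*x/3)/3 - π*x*cos(π*x/3)/3 + π*cos(π*x/3)/3) dx. Term by term:
  ∫_0^3 π*cos(π*x/3)/3 dx = 0;  ∫_0^3 -2*π*x^2*cos(π*x/3)/3 dx = 36/π;  ∫_0^3 -π*x*cos(π*x/3)/3 dx = 6/π.
Sum: 0 + 36/π + 6/π = 42/π.
So LHS = 42/π.
∫_0^3 v(x) φ(x) dx = ∫_0^3 (-4*x*sin(π*x/3) - sin(π*x/3)) dx. Term by term:
  ∫_0^3 -sin(π*x/3) dx = -6/π;  ∫_0^3 -4*x*sin(π*x/3) dx = -36/π.
Sum: -6/π − 36/π = -42/π.
So RHS = -∫_0^3 v(x) φ(x) dx = 42/π.
LHS = RHS, so the identity holds for this test φ.
Moreover u is smooth here and v(x) = u'(x) = -4*x - 1 pointwise, so the identity holds for every test function. Hence v is the weak derivative of u.


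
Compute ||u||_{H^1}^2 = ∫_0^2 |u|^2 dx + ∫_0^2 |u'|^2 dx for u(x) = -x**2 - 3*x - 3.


||u||_{H^1}^2 = 2656/15

The H^1 norm (squared) on an interval (0, L) is
  ||u||_{H^1}^2 = ∫_0^L u(x)^2 dx + ∫_0^L u'(x)^2 dx.
Compute u'(x) = -2*x - 3.
Then u(x)^2 = x**4 + 6*x**3 + 15*x**2 + 18*x + 9 and u'(x)^2 = 4*x**2 + 12*x + 9.
Integrate each monomial from 0 to 2 using ∫_0^2 c·x^n dx = c·2^(n+1)/(n+1):
  ∫_0^2 u(x)^2 dx = ∫_0^2 (x^4 + 6*x^3 + 15*x^2 + 18*x + 9) dx. Term by term:
    ∫_0^2 x^4 dx = 32/5;  ∫_0^2 6*x^3 dx = 24;  ∫_0^2 15*x^2 dx = 40;
    ∫_0^2 18*x dx = 36;  ∫_0^2 9 dx = 18.
  Sum: 32/5 + 24 + 40 + 36 + 18 = 622/5.
  ∫_0^2 u'(x)^2 dx = ∫_0^2 (4*x^2 + 12*x + 9) dx. Term by term:
    ∫_0^2 4*x^2 dx = 32/3;  ∫_0^2 12*x dx = 24;  ∫_0^2 9 dx = 18.
  Sum: 32/3 + 24 + 18 = 158/3.
Adding: ||u||_{H^1}^2 = 622/5 + 158/3 = 2656/15.


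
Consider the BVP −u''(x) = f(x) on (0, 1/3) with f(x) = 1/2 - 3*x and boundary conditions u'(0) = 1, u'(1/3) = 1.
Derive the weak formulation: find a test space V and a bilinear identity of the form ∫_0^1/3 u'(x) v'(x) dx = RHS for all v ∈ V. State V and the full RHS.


V = H^1(0, 1/3) (v unrestricted at boundary; u is determined up to an additive constant); weak form: ∫_0^1/3 u'v' dx = ∫_0^1/3 (1/2 - 3*x) v dx + v(1/3) − v(0) for all v ∈ V.

Multiply both sides by a test function v and integrate from 0 to 1/3:
  ∫_0^1/3 −u''(x) v(x) dx = ∫_0^1/3 f(x) v(x) dx.
Integrate the LHS by parts once:
  ∫_0^1/3 −u'' v dx = −[u'(x) v(x)]_0^1/3 + ∫_0^1/3 u'(x) v'(x) dx.
Thus ∫_0^1/3 u'(x) v'(x) dx = ∫_0^1/3 f(x) v(x) dx + [u'(x) v(x)]_0^1/3.
Choose V so that boundary terms are either known or forced to vanish.
u has inhomogeneous Neumann u'(0) = 1, u'(1/3) = 1. [u' v]_0^1/3 = (1)·v(1/3) − (1)·v(0) = v(1/3) − v(0). Take V = H^1(0, 1/3); boundary term becomes part of RHS.
Weak formulation: find u (satisfying any essential BC) such that ∫_0^1/3 u'(x) v'(x) dx = ∫_0^1/3 f v dx + v(1/3) − v(0) for all v ∈ V (Neumann data are natural BCs: they enter the RHS as boundary terms).
Substituting f(x) = 1/2 - 3*x, the right-hand side is ∫_0^1/3 (1/2 - 3*x) v dx + v(1/3) − v(0).
Compatibility check (pure Neumann): taking v ≡ 1 ∈ V gives 0 = ∫_0^1/3 f dx + (1) − (1), i.e. ∫_0^1/3 f dx must equal u'(0) − u'(1/3) = 0. Indeed ∫_0^1/3 (1/2 - 3*x) dx = 0, so the data are compatible. The solution is then unique only up to an additive constant (fix it e.g. by requiring ∫_0^1/3 u dx = 0).


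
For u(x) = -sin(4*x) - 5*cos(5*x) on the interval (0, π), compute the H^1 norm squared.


||u||_{H^1(0,π)}^2 = -2080/9 + 667*π/2

u'(x) = 25*sin(5*x) - 4*cos(4*x).
Expand u² and (u')² and integrate term by term on (0, π), using: for integers n ≥ 1, ∫_0^π sin²(nx) dx = ∫_0^π cos²(nx) dx = π/2; for n ≠ n', ∫_0^π sin(nx)sin(n'x) dx = ∫_0^π cos(nx)cos(n'x) dx = 0; and by product-to-sum, ∫_0^π sin(nx)cos(n'x) dx = ½∫_0^π [sin((n+n')x) + sin((n−n')x)] dx, which is 0 when n+n' is even and 2n/(n²−n'²) when n+n' is odd (it need not vanish on (0, π)).
  u² squared terms: (-1)²·∫sin(4x)² dx = 1·π/2 = π/2;  (-5)²·∫cos(5x)² dx = 25·π/2 = 25*π/2.
  u² cross terms: 2·(-1)·(-5)·∫sin(4x)·cos(5x) dx = 10·(-8/9) = -80/9.
  So ∫_0^π u² dx = π/2 + 25*π/2 − 80/9 = -80/9 + 13*π.
  (u')² squared terms: (-4)²·∫cos(4x)² dx = 16·π/2 = 8*π;  (25)²·∫sin(5x)² dx = 625·π/2 = 625*π/2.
  (u')² cross terms: 2·(-4)·(25)·∫cos(4x)·sin(5x) dx = -200·(10/9) = -2000/9.
  So ∫_0^π (u')² dx = 8*π + 625*π/2 − 2000/9 = -2000/9 + 641*π/2.
||u||_{H^1}^2 = (-80/9 + 13*π) + (-2000/9 + 641*π/2) = -2080/9 + 667*π/2.


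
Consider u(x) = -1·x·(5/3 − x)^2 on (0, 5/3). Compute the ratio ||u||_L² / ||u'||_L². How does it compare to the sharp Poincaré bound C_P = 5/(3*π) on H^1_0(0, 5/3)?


||u||_L² / ||u'||_L² = 5*sqrt(14)/42 < C_P = 5/(3*π).

u(x) = -1·x·(5/3 − x)^2, so u'(x) = (5 - 9*x)*(3*x - 5)/9.
u(x) = -1·x·(5/3 − x)^2 vanishes at x = 0 and x = 5/3, so u ∈ H^1_0(0, 5/3). Differentiate via the product rule and integrate the resulting polynomials term by term.
  ∫_0^5/3 u² dx = ∫_0^5/3 (x^6 - 20*x^5/3 + 50*x^4/3 - 500*x^3/27 + 625*x^2/81) dx. Term by term:
    ∫_0^5/3 x^6 dx = 78125/15309;  ∫_0^5/3 -20*x^5/3 dx = -156250/6561;  ∫_0^5/3 50*x^4/3 dx = 31250/729;
    ∫_0^5/3 -500*x^3/27 dx = -78125/2187;  ∫_0^5/3 625*x^2/81 dx = 78125/6561.
  Sum: 78125/15309 − 156250/6561 + 31250/729 − 78125/2187 + 78125/6561 = 15625/45927.
  ∫_0^5/3 (u')² dx = ∫_0^5/3 (9*x^4 - 40*x^3 + 550*x^2/9 - 1000*x/27 + 625/81) dx. Term by term:
    ∫_0^5/3 9*x^4 dx = 625/27;  ∫_0^5/3 -40*x^3 dx = -6250/81;  ∫_0^5/3 550*x^2/9 dx = 68750/729;
    ∫_0^5/3 -1000*x/27 dx = -12500/243;  ∫_0^5/3 625/81 dx = 3125/243.
  Sum: 625/27 − 6250/81 + 68750/729 − 12500/243 + 3125/243 = 1250/729.
∫_0^5/3 u² dx = 15625/45927, so ||u||_L² = 125*sqrt(7)/567.
∫_0^5/3 (u')² dx = 1250/729, so ||u'||_L² = 25*sqrt(2)/27.
Ratio ||u||_L² / ||u'||_L² = 5*sqrt(14)/42.
Sharp Poincaré constant on H^1_0(0, 5/3) is C_P = L/π = 5/(3*π), achieved by sin(3*π/5·x).
A polynomial bump cannot attain the sharp Poincaré constant (only the first sine eigenfunction does), so the ratio is strictly less than C_P, consistent with ||u||_L² ≤ C_P ||u'||_L².


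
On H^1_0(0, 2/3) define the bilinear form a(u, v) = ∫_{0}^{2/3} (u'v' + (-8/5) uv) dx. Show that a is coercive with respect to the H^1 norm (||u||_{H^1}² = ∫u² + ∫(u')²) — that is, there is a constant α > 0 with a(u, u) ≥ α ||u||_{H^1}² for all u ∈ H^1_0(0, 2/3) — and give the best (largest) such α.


α = (-32 + 45*π^2)/(5*(4 + 9*π^2))

Coercivity of a(·,·) on H^1_0(0, 2/3) means a(u, u) ≥ α ||u||_{H^1}² for every u ∈ H^1_0.
The interval has length L = 2/3, and Poincaré/coercivity depend only on L. Here a(u, u) = ∫(u')² + (-8/5)·∫u².
Here c = -8/5 < 0 with |c| < (π/L)² = 9*π^2/4, so coercivity still holds. The condition a(u,u) ≥ α||u||_{H^1}² reads (1−α)∫(u')² ≥ (α−c)∫u². Any admissible α is ≤ 1 (rapidly oscillating u have ∫u²/∫(u')² → 0), and α = 1 would force 0 ≥ (1−c)∫u², impossible since c < 1; so 1−α > 0. By the sharp Poincaré inequality on H^1_0 of an interval of length L, ∫(u')² ≥ (π/L)²∫u² with equality for the first sine mode sin(π(x−x₀)/L) (x₀ the left endpoint), so the inequality holds for all u iff (1−α)(π/L)² ≥ α − c, i.e. α ≤ ((π/L)² + c)/((π/L)² + 1) = (1 + c(L/π)²)/(1 + (L/π)²). (Direct route, valid since c ≤ 0: Poincaré gives c∫u² ≥ c(L/π)²∫(u')², so a(u,u) ≥ (1 + c(L/π)²)∫(u')², while ||u||_{H^1}² ≤ (1 + (L/π)²)∫(u')²; dividing yields the same α.) With (π/L)² = 9*π^2/4 and c = -8/5, the largest admissible constant is α = ((π/L)² + c)/((π/L)² + 1).
Simplifying, α = (-32 + 45*π^2)/(5*(4 + 9*π^2)).


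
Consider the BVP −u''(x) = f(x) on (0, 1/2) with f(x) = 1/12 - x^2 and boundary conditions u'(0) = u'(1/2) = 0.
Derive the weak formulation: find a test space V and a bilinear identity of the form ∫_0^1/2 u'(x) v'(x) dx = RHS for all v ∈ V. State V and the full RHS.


V = H^1(0, 1/2) (no boundary constraint on v; u is determined up to an additive constant); weak form: ∫_0^1/2 u'v' dx = ∫_0^1/2 (1/12 - x^2) v dx for all v ∈ V.

Multiply both sides by a test function v and integrate from 0 to 1/2:
  ∫_0^1/2 −u''(x) v(x) dx = ∫_0^1/2 f(x) v(x) dx.
Integrate the LHS by parts once:
  ∫_0^1/2 −u'' v dx = −[u'(x) v(x)]_0^1/2 + ∫_0^1/2 u'(x) v'(x) dx.
Thus ∫_0^1/2 u'(x) v'(x) dx = ∫_0^1/2 f(x) v(x) dx + [u'(x) v(x)]_0^1/2.
Choose V so that boundary terms are either known or forced to vanish.
u has homogeneous Neumann: u'(0) = u'(1/2) = 0. So [u' v]_0^1/2 = 0·v(1/2) − 0·v(0) = 0 for any v; take V = H^1(0, 1/2).
Weak formulation: find u (satisfying any essential BC) such that ∫_0^1/2 u'(x) v'(x) dx = ∫_0^1/2 f v dx for all v ∈ V (homogeneous Neumann, so boundary terms vanish).
Substituting f(x) = 1/12 - x^2, the right-hand side is ∫_0^1/2 (1/12 - x^2) v dx.
Compatibility check (pure Neumann): taking v ≡ 1 ∈ V gives 0 = ∫_0^1/2 f dx + (0) − (0), i.e. ∫_0^1/2 f dx must equal u'(0) − u'(1/2) = 0. Indeed ∫_0^1/2 (1/12 - x^2) dx = 0, so the data are compatible. The solution is then unique only up to an additive constant (fix it e.g. by requiring ∫_0^1/2 u dx = 0).


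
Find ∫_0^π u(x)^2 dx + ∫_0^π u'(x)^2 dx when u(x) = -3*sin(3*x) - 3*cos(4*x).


||u||_{H^1(0,π)}^2 = -1836/7 + 243*π/2

u'(x) = 12*sin(4*x) - 9*cos(3*x).
Expand u² and (u')² and integrate term by term on (0, π), using: for integers n ≥ 1, ∫_0^π sin²(nx) dx = ∫_0^π cos²(nx) dx = π/2; for n ≠ n', ∫_0^π sin(nx)sin(n'x) dx = ∫_0^π cos(nx)cos(n'x) dx = 0; and by product-to-sum, ∫_0^π sin(nx)cos(n'x) dx = ½∫_0^π [sin((n+n')x) + sin((n−n')x)] dx, which is 0 when n+n' is even and 2n/(n²−n'²) when n+n' is odd (it need not vanish on (0, π)).
  u² squared terms: (-3)²·∫cos(4x)² dx = 9·π/2 = 9*π/2;  (-3)²·∫sin(3x)² dx = 9·π/2 = 9*π/2.
  u² cross terms: 2·(-3)·(-3)·∫cos(4x)·sin(3x) dx = 18·(-6/7) = -108/7.
  So ∫_0^π u² dx = 9*π/2 + 9*π/2 − 108/7 = -108/7 + 9*π.
  (u')² squared terms: (-9)²·∫cos(3x)² dx = 81·π/2 = 81*π/2;  (12)²·∫sin(4x)² dx = 144·π/2 = 72*π.
  (u')² cross terms: 2·(-9)·(12)·∫cos(3x)·sin(4x) dx = -216·(8/7) = -1728/7.
  So ∫_0^π (u')² dx = 81*π/2 + 72*π − 1728/7 = -1728/7 + 225*π/2.
||u||_{H^1}^2 = (-108/7 + 9*π) + (-1728/7 + 225*π/2) = -1836/7 + 243*π/2.


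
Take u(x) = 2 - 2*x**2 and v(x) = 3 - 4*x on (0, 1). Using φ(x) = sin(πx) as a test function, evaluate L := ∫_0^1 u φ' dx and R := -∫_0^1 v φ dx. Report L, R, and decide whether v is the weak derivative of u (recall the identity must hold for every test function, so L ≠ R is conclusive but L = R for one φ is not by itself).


LHS = 4/π, RHS = -2/π. No, v is not the weak derivative of u.

u(x) = 2 - 2*x**2, classical derivative u'(x) = -4*x.
φ(x) = sin(πx), so φ'(x) = π*cos(π*x).
Note φ(0) = φ(1) = 0, so the boundary term u·φ vanishes.
LHS = ∫_0^1 u(x) φ'(x) dx = ∫_0^1 (-2*π*x^2*cos(π*x) + 2*π*cos(π*x)) dx. Term by term:
  ∫_0^1 2*π*cos(π*x) dx = 0;  ∫_0^1 -2*π*x^2*cos(π*x) dx = 4/π.
Sum: 0 + 4/π = 4/π.
So LHS = 4/π.
∫_0^1 v(x) φ(x) dx = ∫_0^1 (-4*x*sin(π*x) + 3*sin(π*x)) dx. Term by term:
  ∫_0^1 3*sin(π*x) dx = 6/π;  ∫_0^1 -4*x*sin(π*x) dx = -4/π.
Sum: 6/π − 4/π = 2/π.
So RHS = -∫_0^1 v(x) φ(x) dx = -2/π.
LHS − RHS = 6/π ≠ 0, so the identity fails.
(For a valid weak derivative the identity must hold for EVERY test function, in particular this one. The failure shows v is NOT the weak derivative of u.)
Correct weak derivative would be u'(x) = -4*x.


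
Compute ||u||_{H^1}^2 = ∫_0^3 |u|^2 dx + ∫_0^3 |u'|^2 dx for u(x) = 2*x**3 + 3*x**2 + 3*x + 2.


||u||_{H^1}^2 = 598809/70

The H^1 norm (squared) on an interval (0, L) is
  ||u||_{H^1}^2 = ∫_0^L u(x)^2 dx + ∫_0^L u'(x)^2 dx.
Compute u'(x) = 6*x**2 + 6*x + 3.
Then u(x)^2 = 4*x**6 + 12*x**5 + 21*x**4 + 26*x**3 + 21*x**2 + 12*x + 4 and u'(x)^2 = 36*x**4 + 72*x**3 + 72*x**2 + 36*x + 9.
Integrate each monomial from 0 to 3 using ∫_0^3 c·x^n dx = c·3^(n+1)/(n+1):
  ∫_0^3 u(x)^2 dx = ∫_0^3 (4*x^6 + 12*x^5 + 21*x^4 + 26*x^3 + 21*x^2 + 12*x + 4) dx. Term by term:
    ∫_0^3 4*x^6 dx = 8748/7;  ∫_0^3 12*x^5 dx = 1458;  ∫_0^3 21*x^4 dx = 5103/5;
    ∫_0^3 26*x^3 dx = 1053/2;  ∫_0^3 21*x^2 dx = 189;  ∫_0^3 12*x dx = 54;
    ∫_0^3 4 dx = 12.
  Sum: 8748/7 + 1458 + 5103/5 + 1053/2 + 189 + 54 + 12 = 315687/70.
  ∫_0^3 u'(x)^2 dx = ∫_0^3 (36*x^4 + 72*x^3 + 72*x^2 + 36*x + 9) dx. Term by term:
    ∫_0^3 36*x^4 dx = 8748/5;  ∫_0^3 72*x^3 dx = 1458;  ∫_0^3 72*x^2 dx = 648;
    ∫_0^3 36*x dx = 162;  ∫_0^3 9 dx = 27.
  Sum: 8748/5 + 1458 + 648 + 162 + 27 = 20223/5.
Adding: ||u||_{H^1}^2 = 315687/70 + 20223/5 = 598809/70.


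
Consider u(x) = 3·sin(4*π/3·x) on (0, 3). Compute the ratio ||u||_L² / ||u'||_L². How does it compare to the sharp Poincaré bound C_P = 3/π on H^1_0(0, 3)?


||u||_L² / ||u'||_L² = 3/(4*π) < C_P = 3/π.

u(x) = 3·sin(4*π/3·x), so u'(x) = 4*π*cos(4*π*x/3).
Writing u(x) = A·sin(kπx/L) with A = 3 and k = 4, use ∫_0^L sin²(kπx/L) dx = L/2 and ∫_0^L cos²(kπx/L) dx = L/2.
u² = 9·sin²(4*π/3·x) and (u')² = 16*π^2·cos²(4*π/3·x), and each of sin², cos² integrates to L/2 = 3/2 over (0, 3).
∫_0^3 u² dx = 27/2, so ||u||_L² = 3*sqrt(6)/2.
∫_0^3 (u')² dx = 24*π^2, so ||u'||_L² = 2*sqrt(6)*π.
Ratio ||u||_L² / ||u'||_L² = 3/(4*π).
Sharp Poincaré constant on H^1_0(0, 3) is C_P = L/π = 3/π, achieved by sin(π/3·x).
This is the k = 4 harmonic; the ratio L/(kπ) is strictly less than C_P = L/π, consistent with the sharp inequality ||u||_L² ≤ C_P ||u'||_L².


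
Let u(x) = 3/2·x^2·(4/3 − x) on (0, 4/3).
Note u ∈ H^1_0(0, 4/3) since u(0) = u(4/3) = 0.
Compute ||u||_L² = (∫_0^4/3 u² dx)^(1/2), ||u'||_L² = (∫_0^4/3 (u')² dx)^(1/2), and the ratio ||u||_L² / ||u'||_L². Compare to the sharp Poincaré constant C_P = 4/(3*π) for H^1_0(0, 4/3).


||u||_L² / ||u'||_L² = 2*sqrt(14)/21 < C_P = 4/(3*π).

u(x) = 3/2·x^2·(4/3 − x), so u'(x) = x*(8 - 9*x)/2.
u(x) = 3/2·x^2·(4/3 − x) vanishes at x = 0 and x = 4/3, so u ∈ H^1_0(0, 4/3). Differentiate via the product rule and integrate the resulting polynomials term by term.
  ∫_0^4/3 u² dx = ∫_0^4/3 (9*x^6/4 - 6*x^5 + 4*x^4) dx. Term by term:
    ∫_0^4/3 9*x^6/4 dx = 4096/1701;  ∫_0^4/3 -6*x^5 dx = -4096/729;  ∫_0^4/3 4*x^4 dx = 4096/1215.
  Sum: 4096/1701 − 4096/729 + 4096/1215 = 4096/25515.
  ∫_0^4/3 (u')² dx = ∫_0^4/3 (81*x^4/4 - 36*x^3 + 16*x^2) dx. Term by term:
    ∫_0^4/3 81*x^4/4 dx = 256/15;  ∫_0^4/3 -36*x^3 dx = -256/9;  ∫_0^4/3 16*x^2 dx = 1024/81.
  Sum: 256/15 − 256/9 + 1024/81 = 512/405.
∫_0^4/3 u² dx = 4096/25515, so ||u||_L² = 64*sqrt(35)/945.
∫_0^4/3 (u')² dx = 512/405, so ||u'||_L² = 16*sqrt(10)/45.
Ratio ||u||_L² / ||u'||_L² = 2*sqrt(14)/21.
Sharp Poincaré constant on H^1_0(0, 4/3) is C_P = L/π = 4/(3*π), achieved by sin(3*π/4·x).
A polynomial bump cannot attain the sharp Poincaré constant (only the first sine eigenfunction does), so the ratio is strictly less than C_P, consistent with ||u||_L² ≤ C_P ||u'||_L².


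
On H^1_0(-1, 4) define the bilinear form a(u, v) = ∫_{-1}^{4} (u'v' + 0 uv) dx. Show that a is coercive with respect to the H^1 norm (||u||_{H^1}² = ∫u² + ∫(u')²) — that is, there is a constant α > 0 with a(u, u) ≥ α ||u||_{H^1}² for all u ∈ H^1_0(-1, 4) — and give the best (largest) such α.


α = π^2/(π^2 + 25)

Coercivity of a(·,·) on H^1_0(-1, 4) means a(u, u) ≥ α ||u||_{H^1}² for every u ∈ H^1_0.
The interval has length L = 5, and Poincaré/coercivity depend only on L. Here a(u, u) = ∫(u')² + (0)·∫u².
Here c = 0, so a(u,u) = ∫(u')² alone. The condition a(u,u) ≥ α||u||_{H^1}² reads (1−α)∫(u')² ≥ (α−c)∫u². Any admissible α is ≤ 1 (rapidly oscillating u have ∫u²/∫(u')² → 0), and α = 1 would force 0 ≥ (1−c)∫u², impossible since c < 1; so 1−α > 0. By the sharp Poincaré inequality on H^1_0 of an interval of length L, ∫(u')² ≥ (π/L)²∫u² with equality for the first sine mode sin(π(x−x₀)/L) (x₀ the left endpoint), so the inequality holds for all u iff (1−α)(π/L)² ≥ α − c, i.e. α ≤ ((π/L)² + c)/((π/L)² + 1) = (1 + c(L/π)²)/(1 + (L/π)²). (Direct route, valid since c ≤ 0: Poincaré gives c∫u² ≥ c(L/π)²∫(u')², so a(u,u) ≥ (1 + c(L/π)²)∫(u')², while ||u||_{H^1}² ≤ (1 + (L/π)²)∫(u')²; dividing yields the same α.) With (π/L)² = π^2/25 and c = 0, the largest admissible constant is α = ((π/L)² + c)/((π/L)² + 1).
Simplifying, α = π^2/(π^2 + 25).


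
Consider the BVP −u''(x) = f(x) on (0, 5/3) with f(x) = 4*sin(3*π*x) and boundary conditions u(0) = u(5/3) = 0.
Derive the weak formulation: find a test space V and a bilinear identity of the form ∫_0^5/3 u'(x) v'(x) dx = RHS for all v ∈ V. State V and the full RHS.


V = H^1_0(0, 5/3) (so v(0) = v(5/3) = 0); weak form: ∫_0^5/3 u'v' dx = ∫_0^5/3 (4*sin(3*π*x)) v dx for all v ∈ V.

Multiply both sides by a test function v and integrate from 0 to 5/3:
  ∫_0^5/3 −u''(x) v(x) dx = ∫_0^5/3 f(x) v(x) dx.
Integrate the LHS by parts once:
  ∫_0^5/3 −u'' v dx = −[u'(x) v(x)]_0^5/3 + ∫_0^5/3 u'(x) v'(x) dx.
Thus ∫_0^5/3 u'(x) v'(x) dx = ∫_0^5/3 f(x) v(x) dx + [u'(x) v(x)]_0^5/3.
Choose V so that boundary terms are either known or forced to vanish.
u is Dirichlet: u(0) = u(5/3) = 0. Let V = H^1_0(0, 5/3); then v(0) = v(5/3) = 0, and [u' v]_0^5/3 = 0.
Weak formulation: find u (satisfying any essential BC) such that ∫_0^5/3 u'(x) v'(x) dx = ∫_0^5/3 f v dx for all v ∈ V.
Substituting f(x) = 4*sin(3*π*x), the right-hand side is ∫_0^5/3 (4*sin(3*π*x)) v dx.


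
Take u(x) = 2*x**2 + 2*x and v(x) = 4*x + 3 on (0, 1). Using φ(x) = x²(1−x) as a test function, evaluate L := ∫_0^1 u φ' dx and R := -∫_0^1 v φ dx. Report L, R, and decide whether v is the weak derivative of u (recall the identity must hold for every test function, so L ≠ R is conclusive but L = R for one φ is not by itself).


LHS = -11/30, RHS = -9/20. No, v is not the weak derivative of u.

u(x) = 2*x**2 + 2*x, classical derivative u'(x) = 4*x + 2.
φ(x) = x²(1−x), so φ'(x) = x*(2 - 3*x).
Note φ(0) = φ(1) = 0, so the boundary term u·φ vanishes.
LHS = ∫_0^1 u(x) φ'(x) dx = ∫_0^1 (-6*x^4 - 2*x^3 + 4*x^2) dx. Term by term:
  ∫_0^1 -6*x^4 dx = -6/5;  ∫_0^1 -2*x^3 dx = -1/2;  ∫_0^1 4*x^2 dx = 4/3.
Sum: -6/5 − 1/2 + 4/3 = -11/30.
So LHS = -11/30.
∫_0^1 v(x) φ(x) dx = ∫_0^1 (-4*x^4 + x^3 + 3*x^2) dx. Term by term:
  ∫_0^1 -4*x^4 dx = -4/5;  ∫_0^1 x^3 dx = 1/4;  ∫_0^1 3*x^2 dx = 1.
Sum: -4/5 + 1/4 + 1 = 9/20.
So RHS = -∫_0^1 v(x) φ(x) dx = -9/20.
LHS − RHS = 1/12 ≠ 0, so the identity fails.
(For a valid weak derivative the identity must hold for EVERY test function, in particular this one. The failure shows v is NOT the weak derivative of u.)
Correct weak derivative would be u'(x) = 4*x + 2.


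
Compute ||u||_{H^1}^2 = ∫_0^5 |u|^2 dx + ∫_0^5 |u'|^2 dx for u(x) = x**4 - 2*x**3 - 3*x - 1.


||u||_{H^1}^2 = 16621375/126

The H^1 norm (squared) on an interval (0, L) is
  ||u||_{H^1}^2 = ∫_0^L u(x)^2 dx + ∫_0^L u'(x)^2 dx.
Compute u'(x) = 4*x**3 - 6*x**2 - 3.
Then u(x)^2 = x**8 - 4*x**7 + 4*x**6 - 6*x**5 + 10*x**4 + 4*x**3 + 9*x**2 + 6*x + 1 and u'(x)^2 = 16*x**6 - 48*x**5 + 36*x**4 - 24*x**3 + 36*x**2 + 9.
Integrate each monomial from 0 to 5 using ∫_0^5 c·x^n dx = c·5^(n+1)/(n+1):
  ∫_0^5 u(x)^2 dx = ∫_0^5 (x^8 - 4*x^7 + 4*x^6 - 6*x^5 + 10*x^4 + 4*x^3 + 9*x^2 + 6*x + 1) dx. Term by term:
    ∫_0^5 x^8 dx = 1953125/9;  ∫_0^5 -4*x^7 dx = -390625/2;  ∫_0^5 4*x^6 dx = 312500/7;
    ∫_0^5 -6*x^5 dx = -15625;  ∫_0^5 10*x^4 dx = 6250;  ∫_0^5 4*x^3 dx = 625;
    ∫_0^5 9*x^2 dx = 375;  ∫_0^5 6*x dx = 75;  ∫_0^5 1 dx = 5.
  Sum: 1953125/9 − 390625/2 + 312500/7 − 15625 + 6250 + 625 + 375 + 75 + 5 = 7314205/126.
  ∫_0^5 u'(x)^2 dx = ∫_0^5 (16*x^6 - 48*x^5 + 36*x^4 - 24*x^3 + 36*x^2 + 9) dx. Term by term:
    ∫_0^5 16*x^6 dx = 1250000/7;  ∫_0^5 -48*x^5 dx = -125000;  ∫_0^5 36*x^4 dx = 22500;
    ∫_0^5 -24*x^3 dx = -3750;  ∫_0^5 36*x^2 dx = 1500;  ∫_0^5 9 dx = 45.
  Sum: 1250000/7 − 125000 + 22500 − 3750 + 1500 + 45 = 517065/7.
Adding: ||u||_{H^1}^2 = 7314205/126 + 517065/7 = 16621375/126.


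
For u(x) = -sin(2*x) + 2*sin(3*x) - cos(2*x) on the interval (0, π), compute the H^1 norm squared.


||u||_{H^1(0,π)}^2 = -24 + 25*π

u'(x) = 2*sin(2*x) - 2*cos(2*x) + 6*cos(3*x).
Expand u² and (u')² and integrate term by term on (0, π), using: for integers n ≥ 1, ∫_0^π sin²(nx) dx = ∫_0^π cos²(nx) dx = π/2; for n ≠ n', ∫_0^π sin(nx)sin(n'x) dx = ∫_0^π cos(nx)cos(n'x) dx = 0; and by product-to-sum, ∫_0^π sin(nx)cos(n'x) dx = ½∫_0^π [sin((n+n')x) + sin((n−n')x)] dx, which is 0 when n+n' is even and 2n/(n²−n'²) when n+n' is odd (it need not vanish on (0, π)).
  u² squared terms: (-1)²·∫cos(2x)² dx = 1·π/2 = π/2;  (-1)²·∫sin(2x)² dx = 1·π/2 = π/2;  (2)²·∫sin(3x)² dx = 4·π/2 = 2*π.
  u² cross terms: 2·(-1)·(-1)·∫cos(2x)·sin(2x) dx = 2·(0) = 0;  2·(-1)·(2)·∫cos(2x)·sin(3x) dx = -4·(6/5) = -24/5;  2·(-1)·(2)·∫sin(2x)·sin(3x) dx = -4·(0) = 0.
  So ∫_0^π u² dx = π/2 + π/2 + 2*π + 0 − 24/5 + 0 = -24/5 + 3*π.
  (u')² squared terms: (-2)²·∫cos(2x)² dx = 4·π/2 = 2*π;  (2)²·∫sin(2x)² dx = 4·π/2 = 2*π;  (6)²·∫cos(3x)² dx = 36·π/2 = 18*π.
  (u')² cross terms: 2·(-2)·(2)·∫cos(2x)·sin(2x) dx = -8·(0) = 0;  2·(-2)·(6)·∫cos(2x)·cos(3x) dx = -24·(0) = 0;  2·(2)·(6)·∫sin(2x)·cos(3x) dx = 24·(-4/5) = -96/5.
  So ∫_0^π (u')² dx = 2*π + 2*π + 18*π + 0 + 0 − 96/5 = -96/5 + 22*π.
||u||_{H^1}^2 = (-24/5 + 3*π) + (-96/5 + 22*π) = -24 + 25*π.


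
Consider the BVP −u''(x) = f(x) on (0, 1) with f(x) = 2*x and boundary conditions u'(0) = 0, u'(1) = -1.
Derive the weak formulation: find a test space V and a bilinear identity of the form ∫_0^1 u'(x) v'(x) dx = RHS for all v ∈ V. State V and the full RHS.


V = H^1(0, 1) (v unrestricted at boundary; u is determined up to an additive constant); weak form: ∫_0^1 u'v' dx = ∫_0^1 (2*x) v dx − v(1) for all v ∈ V.

Multiply both sides by a test function v and integrate from 0 to 1:
  ∫_0^1 −u''(x) v(x) dx = ∫_0^1 f(x) v(x) dx.
Integrate the LHS by parts once:
  ∫_0^1 −u'' v dx = −[u'(x) v(x)]_0^1 + ∫_0^1 u'(x) v'(x) dx.
Thus ∫_0^1 u'(x) v'(x) dx = ∫_0^1 f(x) v(x) dx + [u'(x) v(x)]_0^1.
Choose V so that boundary terms are either known or forced to vanish.
u has inhomogeneous Neumann u'(0) = 0, u'(1) = -1. [u' v]_0^1 = (-1)·v(1) − (0)·v(0) = − v(1). Take V = H^1(0, 1); boundary term becomes part of RHS.
Weak formulation: find u (satisfying any essential BC) such that ∫_0^1 u'(x) v'(x) dx = ∫_0^1 f v dx − v(1) for all v ∈ V (Neumann data are natural BCs: they enter the RHS as boundary terms).
Substituting f(x) = 2*x, the right-hand side is ∫_0^1 (2*x) v dx − v(1).
Compatibility check (pure Neumann): taking v ≡ 1 ∈ V gives 0 = ∫_0^1 f dx + (-1) − (0), i.e. ∫_0^1 f dx must equal u'(0) − u'(1) = 1. Indeed ∫_0^1 (2*x) dx = 1, so the data are compatible. The solution is then unique only up to an additive constant (fix it e.g. by requiring ∫_0^1 u dx = 0).


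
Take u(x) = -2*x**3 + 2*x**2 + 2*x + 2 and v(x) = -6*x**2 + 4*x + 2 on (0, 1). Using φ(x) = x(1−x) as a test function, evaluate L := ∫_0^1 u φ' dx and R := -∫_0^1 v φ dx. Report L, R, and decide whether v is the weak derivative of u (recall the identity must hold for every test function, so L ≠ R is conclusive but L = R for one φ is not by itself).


LHS = -11/30, RHS = -11/30. Yes, v = u' weakly.

u(x) = -2*x**3 + 2*x**2 + 2*x + 2, classical derivative u'(x) = -6*x**2 + 4*x + 2.
φ(x) = x(1−x), so φ'(x) = 1 - 2*x.
Note φ(0) = φ(1) = 0, so the boundary term u·φ vanishes.
LHS = ∫_0^1 u(x) φ'(x) dx = ∫_0^1 (4*x^4 - 6*x^3 - 2*x^2 - 2*x + 2) dx. Term by term:
  ∫_0^1 4*x^4 dx = 4/5;  ∫_0^1 -6*x^3 dx = -3/2;  ∫_0^1 -2*x^2 dx = -2/3;
  ∫_0^1 -2*x dx = -1;  ∫_0^1 2 dx = 2.
Sum: 4/5 − 3/2 − 2/3 − 1 + 2 = -11/30.
So LHS = -11/30.
∫_0^1 v(x) φ(x) dx = ∫_0^1 (6*x^4 - 10*x^3 + 2*x^2 + 2*x) dx. Term by term:
  ∫_0^1 6*x^4 dx = 6/5;  ∫_0^1 -10*x^3 dx = -5/2;  ∫_0^1 2*x^2 dx = 2/3;
  ∫_0^1 2*x dx = 1.
Sum: 6/5 − 5/2 + 2/3 + 1 = 11/30.
So RHS = -∫_0^1 v(x) φ(x) dx = -11/30.
LHS = RHS, so the identity holds for this test φ.
Moreover u is smooth here and v(x) = u'(x) = -6*x**2 + 4*x + 2 pointwise, so the identity holds for every test function. Hence v is the weak derivative of u.


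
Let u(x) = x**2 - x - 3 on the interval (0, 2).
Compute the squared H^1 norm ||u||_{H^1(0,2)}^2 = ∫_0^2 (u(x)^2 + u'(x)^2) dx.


||u||_{H^1}^2 = 296/15

The H^1 norm (squared) on an interval (0, L) is
  ||u||_{H^1}^2 = ∫_0^L u(x)^2 dx + ∫_0^L u'(x)^2 dx.
Compute u'(x) = 2*x - 1.
Then u(x)^2 = x**4 - 2*x**3 - 5*x**2 + 6*x + 9 and u'(x)^2 = 4*x**2 - 4*x + 1.
Integrate each monomial from 0 to 2 using ∫_0^2 c·x^n dx = c·2^(n+1)/(n+1):
  ∫_0^2 u(x)^2 dx = ∫_0^2 (x^4 - 2*x^3 - 5*x^2 + 6*x + 9) dx. Term by term:
    ∫_0^2 x^4 dx = 32/5;  ∫_0^2 -2*x^3 dx = -8;  ∫_0^2 -5*x^2 dx = -40/3;
    ∫_0^2 6*x dx = 12;  ∫_0^2 9 dx = 18.
  Sum: 32/5 − 8 − 40/3 + 12 + 18 = 226/15.
  ∫_0^2 u'(x)^2 dx = ∫_0^2 (4*x^2 - 4*x + 1) dx. Term by term:
    ∫_0^2 4*x^2 dx = 32/3;  ∫_0^2 -4*x dx = -8;  ∫_0^2 1 dx = 2.
  Sum: 32/3 − 8 + 2 = 14/3.
Adding: ||u||_{H^1}^2 = 226/15 + 14/3 = 296/15.


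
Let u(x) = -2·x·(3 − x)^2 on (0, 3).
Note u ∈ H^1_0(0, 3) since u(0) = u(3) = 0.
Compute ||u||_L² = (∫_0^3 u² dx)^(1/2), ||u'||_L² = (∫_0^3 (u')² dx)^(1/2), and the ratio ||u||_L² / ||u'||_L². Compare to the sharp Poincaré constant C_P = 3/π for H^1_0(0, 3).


||u||_L² / ||u'||_L² = 3*sqrt(14)/14 < C_P = 3/π.

u(x) = -2·x·(3 − x)^2, so u'(x) = 6*(1 - x)*(x - 3).
u(x) = -2·x·(3 − x)^2 vanishes at x = 0 and x = 3, so u ∈ H^1_0(0, 3). Differentiate via the product rule and integrate the resulting polynomials term by term.
  ∫_0^3 u² dx = ∫_0^3 (4*x^6 - 48*x^5 + 216*x^4 - 432*x^3 + 324*x^2) dx. Term by term:
    ∫_0^3 4*x^6 dx = 8748/7;  ∫_0^3 -48*x^5 dx = -5832;  ∫_0^3 216*x^4 dx = 52488/5;
    ∫_0^3 -432*x^3 dx = -8748;  ∫_0^3 324*x^2 dx = 2916.
  Sum: 8748/7 − 5832 + 52488/5 − 8748 + 2916 = 2916/35.
  ∫_0^3 (u')² dx = ∫_0^3 (36*x^4 - 288*x^3 + 792*x^2 - 864*x + 324) dx. Term by term:
    ∫_0^3 36*x^4 dx = 8748/5;  ∫_0^3 -288*x^3 dx = -5832;  ∫_0^3 792*x^2 dx = 7128;
    ∫_0^3 -864*x dx = -3888;  ∫_0^3 324 dx = 972.
  Sum: 8748/5 − 5832 + 7128 − 3888 + 972 = 648/5.
∫_0^3 u² dx = 2916/35, so ||u||_L² = 54*sqrt(35)/35.
∫_0^3 (u')² dx = 648/5, so ||u'||_L² = 18*sqrt(10)/5.
Ratio ||u||_L² / ||u'||_L² = 3*sqrt(14)/14.
Sharp Poincaré constant on H^1_0(0, 3) is C_P = L/π = 3/π, achieved by sin(π/3·x).
A polynomial bump cannot attain the sharp Poincaré constant (only the first sine eigenfunction does), so the ratio is strictly less than C_P, consistent with ||u||_L² ≤ C_P ||u'||_L².


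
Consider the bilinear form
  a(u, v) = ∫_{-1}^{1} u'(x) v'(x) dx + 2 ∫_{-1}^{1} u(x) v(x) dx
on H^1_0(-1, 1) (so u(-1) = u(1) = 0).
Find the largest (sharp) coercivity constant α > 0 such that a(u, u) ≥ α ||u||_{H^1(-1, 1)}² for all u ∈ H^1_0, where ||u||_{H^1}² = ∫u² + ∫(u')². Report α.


α = 1

Coercivity of a(·,·) on H^1_0(-1, 1) means a(u, u) ≥ α ||u||_{H^1}² for every u ∈ H^1_0.
The interval has length L = 2, and Poincaré/coercivity depend only on L. Here a(u, u) = ∫(u')² + (2)·∫u².
Here c = 2 ≥ 1, so a(u,u) = ∫(u')² + c∫u² ≥ ∫(u')² + ∫u² = ||u||_{H^1}², i.e. α = 1 works. No larger α is possible: a(u,u) ≥ α||u||_{H^1}² means (1−α)∫(u')² ≥ (α−c)∫u², and for the modes u_n = sin(nπ(x−x₀)/L) (x₀ the left endpoint) one has ∫u_n²/∫(u_n')² = (L/(nπ))² → 0, so a(u_n,u_n)/||u_n||_{H^1}² → 1. Hence the optimal constant is α = 1.
Therefore α = 1.


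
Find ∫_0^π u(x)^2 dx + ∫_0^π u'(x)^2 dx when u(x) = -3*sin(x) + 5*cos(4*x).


||u||_{H^1(0,π)}^2 = 68 + 443*π/2

u'(x) = -20*sin(4*x) - 3*cos(x).
Expand u² and (u')² and integrate term by term on (0, π), using: for integers n ≥ 1, ∫_0^π sin²(nx) dx = ∫_0^π cos²(nx) dx = π/2; for n ≠ n', ∫_0^π sin(nx)sin(n'x) dx = ∫_0^π cos(nx)cos(n'x) dx = 0; and by product-to-sum, ∫_0^π sin(nx)cos(n'x) dx = ½∫_0^π [sin((n+n')x) + sin((n−n')x)] dx, which is 0 when n+n' is even and 2n/(n²−n'²) when n+n' is odd (it need not vanish on (0, π)).
  u² squared terms: (-3)²·∫sin(x)² dx = 9·π/2 = 9*π/2;  (5)²·∫cos(4x)² dx = 25·π/2 = 25*π/2.
  u² cross terms: 2·(-3)·(5)·∫sin(x)·cos(4x) dx = -30·(-2/15) = 4.
  So ∫_0^π u² dx = 9*π/2 + 25*π/2 + 4 = 4 + 17*π.
  (u')² squared terms: (-20)²·∫sin(4x)² dx = 400·π/2 = 200*π;  (-3)²·∫cos(x)² dx = 9·π/2 = 9*π/2.
  (u')² cross terms: 2·(-20)·(-3)·∫sin(4x)·cos(x) dx = 120·(8/15) = 64.
  So ∫_0^π (u')² dx = 200*π + 9*π/2 + 64 = 64 + 409*π/2.
||u||_{H^1}^2 = (4 + 17*π) + (64 + 409*π/2) = 68 + 443*π/2.


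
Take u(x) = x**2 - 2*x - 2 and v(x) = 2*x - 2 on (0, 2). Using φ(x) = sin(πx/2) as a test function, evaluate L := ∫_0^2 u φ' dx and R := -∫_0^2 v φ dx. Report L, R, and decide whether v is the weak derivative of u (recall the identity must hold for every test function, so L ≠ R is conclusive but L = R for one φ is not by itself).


LHS = 0, RHS = 0. Yes, v = u' weakly.

u(x) = x**2 - 2*x - 2, classical derivative u'(x) = 2*x - 2.
φ(x) = sin(πx/2), so φ'(x) = π*cos(π*x/2)/2.
Note φ(0) = φ(2) = 0, so the boundary term u·φ vanishes.
LHS = ∫_0^2 u(x) φ'(x) dx = ∫_0^2 (π*x^2*cos(π*x/2)/2 - π*x*cos(π*x/2) - π*cos(π*x/2)) dx. Term by term:
  ∫_0^2 -π*cos(π*x/2) dx = 0;  ∫_0^2 π*x^2*cos(π*x/2)/2 dx = -8/π;  ∫_0^2 -π*x*cos(π*x/2) dx = 8/π.
Sum: 0 − 8/π + 8/π = 0.
So LHS = 0.
∫_0^2 v(x) φ(x) dx = ∫_0^2 (2*x*sin(π*x/2) - 2*sin(π*x/2)) dx. Term by term:
  ∫_0^2 -2*sin(π*x/2) dx = -8/π;  ∫_0^2 2*x*sin(π*x/2) dx = 8/π.
Sum: -8/π + 8/π = 0.
So RHS = -∫_0^2 v(x) φ(x) dx = 0.
LHS = RHS, so the identity holds for this test φ.
Moreover u is smooth here and v(x) = u'(x) = 2*x - 2 pointwise, so the identity holds for every test function. Hence v is the weak derivative of u.


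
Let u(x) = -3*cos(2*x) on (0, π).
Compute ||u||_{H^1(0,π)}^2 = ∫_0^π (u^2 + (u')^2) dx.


||u||_{H^1(0,π)}^2 = 45*π/2

u'(x) = 6*sin(2*x).
Expand u² and (u')² and integrate term by term on (0, π), using: for integers n ≥ 1, ∫_0^π sin²(nx) dx = ∫_0^π cos²(nx) dx = π/2; for n ≠ n', ∫_0^π sin(nx)sin(n'x) dx = ∫_0^π cos(nx)cos(n'x) dx = 0; and by product-to-sum, ∫_0^π sin(nx)cos(n'x) dx = ½∫_0^π [sin((n+n')x) + sin((n−n')x)] dx, which is 0 when n+n' is even and 2n/(n²−n'²) when n+n' is odd (it need not vanish on (0, π)).
  u² squared terms: (-3)²·∫cos(2x)² dx = 9·π/2 = 9*π/2.
  So ∫_0^π u² dx = 9*π/2.
  (u')² squared terms: (6)²·∫sin(2x)² dx = 36·π/2 = 18*π.
  So ∫_0^π (u')² dx = 18*π.
||u||_{H^1}^2 = (9*π/2) + (18*π) = 45*π/2.


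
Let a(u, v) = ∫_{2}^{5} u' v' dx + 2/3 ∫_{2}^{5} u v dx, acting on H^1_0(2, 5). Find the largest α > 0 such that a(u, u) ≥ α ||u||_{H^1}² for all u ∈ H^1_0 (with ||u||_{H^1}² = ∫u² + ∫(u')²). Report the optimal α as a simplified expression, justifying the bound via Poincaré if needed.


α = (6 + π^2)/(9 + π^2)

Coercivity of a(·,·) on H^1_0(2, 5) means a(u, u) ≥ α ||u||_{H^1}² for every u ∈ H^1_0.
The interval has length L = 3, and Poincaré/coercivity depend only on L. Here a(u, u) = ∫(u')² + (2/3)·∫u².
Here 0 < c = 2/3 < 1. The condition a(u,u) ≥ α||u||_{H^1}² reads (1−α)∫(u')² ≥ (α−c)∫u². Any admissible α is ≤ 1 (rapidly oscillating u have ∫u²/∫(u')² → 0), and α = 1 would force 0 ≥ (1−c)∫u², impossible since c < 1; so 1−α > 0. By the sharp Poincaré inequality on H^1_0 of an interval of length L, ∫(u')² ≥ (π/L)²∫u² with equality for the first sine mode sin(π(x−x₀)/L) (x₀ the left endpoint), so the inequality holds for all u iff (1−α)(π/L)² ≥ α − c, i.e. α ≤ ((π/L)² + c)/((π/L)² + 1) = (1 + c(L/π)²)/(1 + (L/π)²). With (π/L)² = π^2/9 and c = 2/3, the largest admissible constant is α = ((π/L)² + c)/((π/L)² + 1).
Simplifying, α = (6 + π^2)/(9 + π^2).


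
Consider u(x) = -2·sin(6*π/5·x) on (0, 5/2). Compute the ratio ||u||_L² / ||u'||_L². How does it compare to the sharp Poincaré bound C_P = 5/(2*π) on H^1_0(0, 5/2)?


||u||_L² / ||u'||_L² = 5/(6*π) < C_P = 5/(2*π).

u(x) = -2·sin(6*π/5·x), so u'(x) = -12*π*cos(6*π*x/5)/5.
Writing u(x) = A·sin(kπx/L) with A = -2 and k = 3, use ∫_0^L sin²(kπx/L) dx = L/2 and ∫_0^L cos²(kπx/L) dx = L/2.
u² = 4·sin²(6*π/5·x) and (u')² = 144*π^2/25·cos²(6*π/5·x), and each of sin², cos² integrates to L/2 = 5/4 over (0, 5/2).
∫_0^5/2 u² dx = 5, so ||u||_L² = sqrt(5).
∫_0^5/2 (u')² dx = 36*π^2/5, so ||u'||_L² = 6*sqrt(5)*π/5.
Ratio ||u||_L² / ||u'||_L² = 5/(6*π).
Sharp Poincaré constant on H^1_0(0, 5/2) is C_P = L/π = 5/(2*π), achieved by sin(2*π/5·x).
This is the k = 3 harmonic; the ratio L/(kπ) is strictly less than C_P = L/π, consistent with the sharp inequality ||u||_L² ≤ C_P ||u'||_L².


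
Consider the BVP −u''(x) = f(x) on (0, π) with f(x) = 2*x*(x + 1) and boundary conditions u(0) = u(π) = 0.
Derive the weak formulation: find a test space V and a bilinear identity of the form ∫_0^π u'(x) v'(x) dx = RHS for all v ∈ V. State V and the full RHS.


V = H^1_0(0, π) (so v(0) = v(π) = 0); weak form: ∫_0^π u'v' dx = ∫_0^π (2*x*(x + 1)) v dx for all v ∈ V.

Multiply both sides by a test function v and integrate from 0 to π:
  ∫_0^π −u''(x) v(x) dx = ∫_0^π f(x) v(x) dx.
Integrate the LHS by parts once:
  ∫_0^π −u'' v dx = −[u'(x) v(x)]_0^π + ∫_0^π u'(x) v'(x) dx.
Thus ∫_0^π u'(x) v'(x) dx = ∫_0^π f(x) v(x) dx + [u'(x) v(x)]_0^π.
Choose V so that boundary terms are either known or forced to vanish.
u is Dirichlet: u(0) = u(π) = 0. Let V = H^1_0(0, π); then v(0) = v(π) = 0, and [u' v]_0^π = 0.
Weak formulation: find u (satisfying any essential BC) such that ∫_0^π u'(x) v'(x) dx = ∫_0^π f v dx for all v ∈ V.
Substituting f(x) = 2*x*(x + 1), the right-hand side is ∫_0^π (2*x*(x + 1)) v dx.


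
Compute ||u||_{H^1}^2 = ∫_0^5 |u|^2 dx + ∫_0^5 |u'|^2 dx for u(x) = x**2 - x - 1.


||u||_{H^1}^2 = 845/2

The H^1 norm (squared) on an interval (0, L) is
  ||u||_{H^1}^2 = ∫_0^L u(x)^2 dx + ∫_0^L u'(x)^2 dx.
Compute u'(x) = 2*x - 1.
Then u(x)^2 = x**4 - 2*x**3 - x**2 + 2*x + 1 and u'(x)^2 = 4*x**2 - 4*x + 1.
Integrate each monomial from 0 to 5 using ∫_0^5 c·x^n dx = c·5^(n+1)/(n+1):
  ∫_0^5 u(x)^2 dx = ∫_0^5 (x^4 - 2*x^3 - x^2 + 2*x + 1) dx. Term by term:
    ∫_0^5 x^4 dx = 625;  ∫_0^5 -2*x^3 dx = -625/2;  ∫_0^5 -x^2 dx = -125/3;
    ∫_0^5 2*x dx = 25;  ∫_0^5 1 dx = 5.
  Sum: 625 − 625/2 − 125/3 + 25 + 5 = 1805/6.
  ∫_0^5 u'(x)^2 dx = ∫_0^5 (4*x^2 - 4*x + 1) dx. Term by term:
    ∫_0^5 4*x^2 dx = 500/3;  ∫_0^5 -4*x dx = -50;  ∫_0^5 1 dx = 5.
  Sum: 500/3 − 50 + 5 = 365/3.
Adding: ||u||_{H^1}^2 = 1805/6 + 365/3 = 845/2.
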